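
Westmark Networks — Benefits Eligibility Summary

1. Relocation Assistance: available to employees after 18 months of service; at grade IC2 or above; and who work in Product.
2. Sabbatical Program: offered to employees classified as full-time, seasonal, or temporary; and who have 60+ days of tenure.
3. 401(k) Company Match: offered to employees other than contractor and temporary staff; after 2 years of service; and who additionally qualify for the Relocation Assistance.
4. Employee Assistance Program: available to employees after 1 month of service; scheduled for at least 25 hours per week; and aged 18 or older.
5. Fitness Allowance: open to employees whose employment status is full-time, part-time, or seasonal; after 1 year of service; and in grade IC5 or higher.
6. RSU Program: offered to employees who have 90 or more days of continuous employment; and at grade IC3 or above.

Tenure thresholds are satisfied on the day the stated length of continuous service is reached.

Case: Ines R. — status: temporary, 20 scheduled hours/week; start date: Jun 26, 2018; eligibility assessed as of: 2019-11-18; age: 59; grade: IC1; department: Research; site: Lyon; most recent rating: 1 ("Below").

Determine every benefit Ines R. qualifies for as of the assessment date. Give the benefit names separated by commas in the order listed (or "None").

Service from Jun 26, 2018 to 2019-11-18: 510 days.
Relocation Assistance — service 510 days < 18 months (≈540 days) ✗ → not eligible.
Sabbatical Program — status temporary ✓; service 510 days ≥ 60 days ✓ → eligible.
401(k) Company Match — status temporary ✗ (excluded) → not eligible.
Employee Assistance Program — service 510 days ≥ 1 month (≈30 days) ✓; 20 hrs/wk < 25 ✗ → not eligible.
Fitness Allowance — status temporary ✗ (requires full-time, part-time, or seasonal) → not eligible.
RSU Program — service 510 days ≥ 90 days ✓; grade IC1 < IC3 ✗ → not eligible.

Sabbatical Program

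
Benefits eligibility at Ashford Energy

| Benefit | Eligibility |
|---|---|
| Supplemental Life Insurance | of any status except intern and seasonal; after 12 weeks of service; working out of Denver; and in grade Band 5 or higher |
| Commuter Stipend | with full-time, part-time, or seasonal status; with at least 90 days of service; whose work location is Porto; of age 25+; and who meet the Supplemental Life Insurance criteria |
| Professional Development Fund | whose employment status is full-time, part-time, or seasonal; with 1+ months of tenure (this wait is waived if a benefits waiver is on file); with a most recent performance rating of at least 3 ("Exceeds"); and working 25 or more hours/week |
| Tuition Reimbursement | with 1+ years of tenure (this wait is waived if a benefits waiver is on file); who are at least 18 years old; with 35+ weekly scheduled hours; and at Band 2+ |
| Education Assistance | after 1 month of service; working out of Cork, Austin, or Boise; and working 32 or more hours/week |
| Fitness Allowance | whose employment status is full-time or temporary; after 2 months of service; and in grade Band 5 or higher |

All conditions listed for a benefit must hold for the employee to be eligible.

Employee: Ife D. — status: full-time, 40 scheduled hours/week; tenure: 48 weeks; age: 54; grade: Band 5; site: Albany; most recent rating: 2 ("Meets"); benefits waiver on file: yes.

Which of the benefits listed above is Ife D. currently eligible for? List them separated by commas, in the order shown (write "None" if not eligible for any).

Tuition Reimbursement, Fitness Allowance

Supplemental Life Insurance — status full-time ✓ (not excluded); service 48 weeks ≥ 12 weeks ✓; site Albany ✗ (not Denver) → not eligible.
Commuter Stipend — status full-time ✓; service 48 weeks ≥ 90 days ✓; site Albany ✗ (not Porto) → not eligible.
Professional Development Fund — status full-time ✓; benefits waiver on file ✓; rating 2 < 3 ✗ → not eligible.
Tuition Reimbursement — benefits waiver on file ✓; age 54 ≥ 18 ✓; 40 hrs/wk ≥ 35 ✓; grade Band 5 ≥ Band 2 ✓ → eligible.
Education Assistance — service 48 weeks ≥ 1 month (≈30 days) ✓; site Albany ✗ (not Cork, Austin, or Boise) → not eligible.
Fitness Allowance — status full-time ✓; service 48 weeks ≥ 2 months (≈60 days) ✓; grade Band 5 ≥ Band 5 ✓ → eligible.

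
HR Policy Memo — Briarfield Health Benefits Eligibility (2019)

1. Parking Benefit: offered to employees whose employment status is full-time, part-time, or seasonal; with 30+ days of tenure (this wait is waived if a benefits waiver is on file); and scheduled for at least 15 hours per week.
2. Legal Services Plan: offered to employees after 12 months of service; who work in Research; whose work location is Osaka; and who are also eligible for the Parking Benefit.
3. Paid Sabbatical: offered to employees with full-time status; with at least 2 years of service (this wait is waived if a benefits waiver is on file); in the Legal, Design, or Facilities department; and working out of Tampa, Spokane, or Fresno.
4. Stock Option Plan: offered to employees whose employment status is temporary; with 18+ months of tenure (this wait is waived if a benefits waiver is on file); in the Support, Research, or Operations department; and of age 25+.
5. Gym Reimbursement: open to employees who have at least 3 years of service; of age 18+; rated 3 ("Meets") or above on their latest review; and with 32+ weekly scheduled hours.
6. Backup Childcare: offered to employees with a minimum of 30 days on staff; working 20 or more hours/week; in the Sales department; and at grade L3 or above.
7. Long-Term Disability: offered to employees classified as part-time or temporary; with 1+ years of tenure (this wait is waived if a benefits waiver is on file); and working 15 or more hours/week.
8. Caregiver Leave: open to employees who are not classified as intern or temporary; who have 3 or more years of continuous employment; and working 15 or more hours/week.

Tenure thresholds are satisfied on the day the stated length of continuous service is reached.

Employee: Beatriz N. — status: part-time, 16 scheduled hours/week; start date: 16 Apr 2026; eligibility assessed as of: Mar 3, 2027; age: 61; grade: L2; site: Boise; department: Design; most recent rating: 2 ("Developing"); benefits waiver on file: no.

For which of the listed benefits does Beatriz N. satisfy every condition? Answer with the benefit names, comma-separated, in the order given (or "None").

Service from 16 Apr 2026 to Mar 3, 2027: 321 days.
Parking Benefit — status part-time ✓; no waiver, service 321 days ≥ 30 days ✓; 16 hrs/wk ≥ 15 ✓ → eligible.
Legal Services Plan — service 321 days < 12 months (≈360 days) ✗ → not eligible.
Paid Sabbatical — status part-time ✗ (requires full-time) → not eligible.
Stock Option Plan — status part-time ✗ (requires temporary) → not eligible.
Gym Reimbursement — service 321 days < 3 years (≈1095 days) ✗ → not eligible.
Backup Childcare — service 321 days ≥ 30 days ✓; 16 hrs/wk < 20 ✗ → not eligible.
Long-Term Disability — status part-time ✓; no waiver, service 321 days < 1 year (≈365 days) ✗ → not eligible.
Caregiver Leave — status part-time ✓ (not excluded); service 321 days < 3 years (≈1095 days) ✗ → not eligible.

Parking Benefit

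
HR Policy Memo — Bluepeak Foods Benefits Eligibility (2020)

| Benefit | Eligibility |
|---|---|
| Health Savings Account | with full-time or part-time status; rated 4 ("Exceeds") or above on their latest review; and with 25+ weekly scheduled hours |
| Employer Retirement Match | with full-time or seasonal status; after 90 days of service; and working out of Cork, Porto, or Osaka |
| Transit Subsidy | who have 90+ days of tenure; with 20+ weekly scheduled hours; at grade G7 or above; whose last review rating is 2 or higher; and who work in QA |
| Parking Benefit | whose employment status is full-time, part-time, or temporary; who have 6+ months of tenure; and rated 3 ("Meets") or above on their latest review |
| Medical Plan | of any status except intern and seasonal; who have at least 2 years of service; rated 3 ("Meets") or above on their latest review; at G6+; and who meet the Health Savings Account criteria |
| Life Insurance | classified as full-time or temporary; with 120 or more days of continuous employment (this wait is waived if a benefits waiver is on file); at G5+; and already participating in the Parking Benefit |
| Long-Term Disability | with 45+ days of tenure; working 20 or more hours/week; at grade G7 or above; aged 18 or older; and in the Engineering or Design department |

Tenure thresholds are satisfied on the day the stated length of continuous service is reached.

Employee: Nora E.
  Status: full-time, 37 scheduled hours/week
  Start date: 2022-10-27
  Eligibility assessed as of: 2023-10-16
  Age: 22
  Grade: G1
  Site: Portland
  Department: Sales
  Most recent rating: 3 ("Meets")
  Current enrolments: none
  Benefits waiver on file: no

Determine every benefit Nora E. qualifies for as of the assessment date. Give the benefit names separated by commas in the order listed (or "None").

Parking Benefit

Service from 2022-10-27 to 2023-10-16: 354 days.
Health Savings Account — status full-time ✓; rating 3 < 4 ✗ → not eligible.
Employer Retirement Match — status full-time ✓; service 354 days ≥ 90 days ✓; site Portland ✗ (not Cork, Porto, or Osaka) → not eligible.
Transit Subsidy — service 354 days ≥ 90 days ✓; 37 hrs/wk ≥ 20 ✓; grade G1 < G7 ✗ → not eligible.
Parking Benefit — status full-time ✓; service 354 days ≥ 6 months (≈180 days) ✓; rating 3 ≥ 3 ✓ → eligible.
Medical Plan — status full-time ✓ (not excluded); service 354 days < 2 years (≈730 days) ✗ → not eligible.
Life Insurance — status full-time ✓; no waiver, service 354 days ≥ 120 days ✓; grade G1 < G5 ✗ → not eligible.
Long-Term Disability — service 354 days ≥ 45 days ✓; 37 hrs/wk ≥ 20 ✓; grade G1 < G7 ✗ → not eligible.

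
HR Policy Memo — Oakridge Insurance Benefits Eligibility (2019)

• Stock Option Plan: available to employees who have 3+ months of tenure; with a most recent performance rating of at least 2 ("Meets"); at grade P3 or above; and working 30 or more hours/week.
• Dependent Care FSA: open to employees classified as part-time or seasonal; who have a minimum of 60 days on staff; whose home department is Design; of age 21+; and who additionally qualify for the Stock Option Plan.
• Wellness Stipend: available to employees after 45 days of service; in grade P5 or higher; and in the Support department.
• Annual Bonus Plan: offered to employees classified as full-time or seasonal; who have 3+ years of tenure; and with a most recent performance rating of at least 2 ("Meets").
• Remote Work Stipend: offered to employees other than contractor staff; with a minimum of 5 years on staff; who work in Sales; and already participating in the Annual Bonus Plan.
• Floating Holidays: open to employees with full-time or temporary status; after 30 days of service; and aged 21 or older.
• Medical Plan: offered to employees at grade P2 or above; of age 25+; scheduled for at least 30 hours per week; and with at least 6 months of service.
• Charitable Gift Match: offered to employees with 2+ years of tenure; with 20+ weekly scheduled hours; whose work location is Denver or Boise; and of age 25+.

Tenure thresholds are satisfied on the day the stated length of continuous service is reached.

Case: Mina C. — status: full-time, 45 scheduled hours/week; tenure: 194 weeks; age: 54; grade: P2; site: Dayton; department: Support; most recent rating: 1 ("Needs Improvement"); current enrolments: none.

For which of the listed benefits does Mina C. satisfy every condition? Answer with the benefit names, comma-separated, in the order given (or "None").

Stock Option Plan — service 194 weeks ≥ 3 months (≈90 days) ✓; rating 1 < 2 ✗ → not eligible.
Dependent Care FSA — status full-time ✗ (requires part-time or seasonal) → not eligible.
Wellness Stipend — service 194 weeks ≥ 45 days ✓; grade P2 < P5 ✗ → not eligible.
Annual Bonus Plan — status full-time ✓; service 194 weeks ≥ 3 years (≈1095 days) ✓; rating 1 < 2 ✗ → not eligible.
Remote Work Stipend — status full-time ✓ (not excluded); service 194 weeks < 5 years (≈1825 days) ✗ → not eligible.
Floating Holidays — status full-time ✓; service 194 weeks ≥ 30 days ✓; age 54 ≥ 21 ✓ → eligible.
Medical Plan — grade P2 ≥ P2 ✓; age 54 ≥ 25 ✓; 45 hrs/wk ≥ 30 ✓; service 194 weeks ≥ 6 months (≈180 days) ✓ → eligible.
Charitable Gift Match — service 194 weeks ≥ 2 years (≈730 days) ✓; 45 hrs/wk ≥ 20 ✓; site Dayton ✗ (not Denver or Boise) → not eligible.

Floating Holidays, Medical Plan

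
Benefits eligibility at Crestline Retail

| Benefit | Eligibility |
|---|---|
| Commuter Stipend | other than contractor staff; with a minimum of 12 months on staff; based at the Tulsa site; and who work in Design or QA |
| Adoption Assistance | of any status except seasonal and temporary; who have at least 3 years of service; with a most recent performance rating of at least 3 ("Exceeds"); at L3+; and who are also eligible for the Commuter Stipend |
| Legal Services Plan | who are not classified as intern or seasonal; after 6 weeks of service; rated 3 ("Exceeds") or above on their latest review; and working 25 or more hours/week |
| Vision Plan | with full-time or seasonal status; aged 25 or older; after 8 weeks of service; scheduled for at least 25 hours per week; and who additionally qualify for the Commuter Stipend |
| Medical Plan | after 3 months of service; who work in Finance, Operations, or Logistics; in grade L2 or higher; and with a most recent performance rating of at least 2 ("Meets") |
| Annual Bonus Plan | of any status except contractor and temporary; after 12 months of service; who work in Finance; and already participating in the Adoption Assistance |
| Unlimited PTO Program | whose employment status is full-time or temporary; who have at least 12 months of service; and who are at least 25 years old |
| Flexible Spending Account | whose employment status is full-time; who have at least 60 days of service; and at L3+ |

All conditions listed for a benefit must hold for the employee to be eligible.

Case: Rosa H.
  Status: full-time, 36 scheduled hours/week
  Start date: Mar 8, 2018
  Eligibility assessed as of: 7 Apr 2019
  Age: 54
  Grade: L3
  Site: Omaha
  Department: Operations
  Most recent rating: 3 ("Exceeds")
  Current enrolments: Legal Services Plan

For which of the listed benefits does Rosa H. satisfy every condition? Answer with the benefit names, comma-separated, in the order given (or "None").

Service from Mar 8, 2018 to 7 Apr 2019: 395 days.
Commuter Stipend — status full-time ✓ (not excluded); service 395 days ≥ 12 months (≈360 days) ✓; site Omaha ✗ (not Tulsa) → not eligible.
Adoption Assistance — status full-time ✓ (not excluded); service 395 days < 3 years (≈1095 days) ✗ → not eligible.
Legal Services Plan — status full-time ✓ (not excluded); service 395 days ≥ 6 weeks (≈42 days) ✓; rating 3 ≥ 3 ✓; 36 hrs/wk ≥ 25 ✓ → eligible.
Vision Plan — status full-time ✓; age 54 ≥ 25 ✓; service 395 days ≥ 8 weeks (≈56 days) ✓; 36 hrs/wk ≥ 25 ✓; not eligible for Commuter Stipend ✗ → not eligible.
Medical Plan — service 395 days ≥ 3 months (≈90 days) ✓; dept Operations ✓; grade L3 ≥ L2 ✓; rating 3 ≥ 2 ✓ → eligible.
Annual Bonus Plan — status full-time ✓ (not excluded); service 395 days ≥ 12 months (≈360 days) ✓; dept Operations ✗ → not eligible.
Unlimited PTO Program — status full-time ✓; service 395 days ≥ 12 months (≈360 days) ✓; age 54 ≥ 25 ✓ → eligible.
Flexible Spending Account — status full-time ✓; service 395 days ≥ 60 days ✓; grade L3 ≥ L3 ✓ → eligible.

Legal Services Plan, Medical Plan, Unlimited PTO Program, Flexible Spending Account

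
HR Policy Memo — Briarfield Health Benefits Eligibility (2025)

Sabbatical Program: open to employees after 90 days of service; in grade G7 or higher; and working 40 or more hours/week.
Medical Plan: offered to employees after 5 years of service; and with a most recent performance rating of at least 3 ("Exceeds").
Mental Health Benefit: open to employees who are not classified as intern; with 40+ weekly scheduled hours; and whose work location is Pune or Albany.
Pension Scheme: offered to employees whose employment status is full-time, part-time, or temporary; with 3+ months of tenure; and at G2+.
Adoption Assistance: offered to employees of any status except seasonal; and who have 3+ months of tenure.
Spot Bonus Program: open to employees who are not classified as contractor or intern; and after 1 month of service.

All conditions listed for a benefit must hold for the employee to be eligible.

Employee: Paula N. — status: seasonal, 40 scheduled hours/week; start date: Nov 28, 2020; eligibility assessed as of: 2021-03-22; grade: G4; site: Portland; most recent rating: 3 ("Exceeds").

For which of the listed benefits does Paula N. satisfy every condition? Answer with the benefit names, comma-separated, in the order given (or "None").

Spot Bonus Program

Service from Nov 28, 2020 to 2021-03-22: 114 days.
Sabbatical Program — service 114 days ≥ 90 days ✓; grade G4 < G7 ✗ → not eligible.
Medical Plan — service 114 days < 5 years (≈1825 days) ✗ → not eligible.
Mental Health Benefit — status seasonal ✓ (not excluded); 40 hrs/wk ≥ 40 ✓; site Portland ✗ (not Pune or Albany) → not eligible.
Pension Scheme — status seasonal ✗ (requires full-time, part-time, or temporary) → not eligible.
Adoption Assistance — status seasonal ✗ (excluded) → not eligible.
Spot Bonus Program — status seasonal ✓ (not excluded); service 114 days ≥ 1 month (≈30 days) ✓ → eligible.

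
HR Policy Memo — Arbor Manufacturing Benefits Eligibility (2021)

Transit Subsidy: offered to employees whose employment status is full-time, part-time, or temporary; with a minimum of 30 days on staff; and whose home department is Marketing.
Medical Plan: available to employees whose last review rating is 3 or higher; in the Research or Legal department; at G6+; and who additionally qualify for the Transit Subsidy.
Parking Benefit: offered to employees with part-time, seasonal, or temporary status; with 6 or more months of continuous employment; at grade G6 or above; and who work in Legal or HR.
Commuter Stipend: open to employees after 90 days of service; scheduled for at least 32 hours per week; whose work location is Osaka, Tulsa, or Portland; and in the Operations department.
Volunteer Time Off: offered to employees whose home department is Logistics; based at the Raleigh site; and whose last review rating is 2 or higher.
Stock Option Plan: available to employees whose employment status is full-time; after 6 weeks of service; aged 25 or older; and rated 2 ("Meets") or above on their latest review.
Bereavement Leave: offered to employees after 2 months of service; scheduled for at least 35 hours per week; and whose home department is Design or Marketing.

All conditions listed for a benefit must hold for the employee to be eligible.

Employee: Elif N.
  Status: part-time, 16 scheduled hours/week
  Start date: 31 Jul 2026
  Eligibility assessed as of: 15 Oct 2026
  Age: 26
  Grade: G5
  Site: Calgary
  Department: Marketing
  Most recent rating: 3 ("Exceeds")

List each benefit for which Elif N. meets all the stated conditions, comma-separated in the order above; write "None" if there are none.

Transit Subsidy

Service from 31 Jul 2026 to 15 Oct 2026: 76 days.
Transit Subsidy — status part-time ✓; service 76 days ≥ 30 days ✓; dept Marketing ✓ → eligible.
Medical Plan — rating 3 ≥ 3 ✓; dept Marketing ✗ → not eligible.
Parking Benefit — status part-time ✓; service 76 days < 6 months (≈180 days) ✗ → not eligible.
Commuter Stipend — service 76 days < 90 days ✗ → not eligible.
Volunteer Time Off — dept Marketing ✗ → not eligible.
Stock Option Plan — status part-time ✗ (requires full-time) → not eligible.
Bereavement Leave — service 76 days ≥ 2 months (≈60 days) ✓; 16 hrs/wk < 35 ✗ → not eligible.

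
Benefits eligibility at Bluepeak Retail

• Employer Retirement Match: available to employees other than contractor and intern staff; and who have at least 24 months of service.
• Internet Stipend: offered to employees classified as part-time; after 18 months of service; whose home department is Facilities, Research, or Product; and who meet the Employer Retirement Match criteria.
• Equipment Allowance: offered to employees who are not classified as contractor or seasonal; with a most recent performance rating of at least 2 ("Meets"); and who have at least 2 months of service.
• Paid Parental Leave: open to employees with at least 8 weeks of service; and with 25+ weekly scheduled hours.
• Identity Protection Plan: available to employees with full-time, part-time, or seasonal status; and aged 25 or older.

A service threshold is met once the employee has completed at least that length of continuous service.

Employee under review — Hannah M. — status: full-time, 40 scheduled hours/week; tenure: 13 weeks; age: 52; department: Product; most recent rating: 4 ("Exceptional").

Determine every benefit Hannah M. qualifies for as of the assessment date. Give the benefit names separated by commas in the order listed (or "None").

Employer Retirement Match — status full-time ✓ (not excluded); service 13 weeks < 24 months (≈720 days) ✗ → not eligible.
Internet Stipend — status full-time ✗ (requires part-time) → not eligible.
Equipment Allowance — status full-time ✓ (not excluded); rating 4 ≥ 2 ✓; service 13 weeks ≥ 2 months (≈60 days) ✓ → eligible.
Paid Parental Leave — service 13 weeks ≥ 8 weeks ✓; 40 hrs/wk ≥ 25 ✓ → eligible.
Identity Protection Plan — status full-time ✓; age 52 ≥ 25 ✓ → eligible.

Equipment Allowance, Paid Parental Leave, Identity Protection Plan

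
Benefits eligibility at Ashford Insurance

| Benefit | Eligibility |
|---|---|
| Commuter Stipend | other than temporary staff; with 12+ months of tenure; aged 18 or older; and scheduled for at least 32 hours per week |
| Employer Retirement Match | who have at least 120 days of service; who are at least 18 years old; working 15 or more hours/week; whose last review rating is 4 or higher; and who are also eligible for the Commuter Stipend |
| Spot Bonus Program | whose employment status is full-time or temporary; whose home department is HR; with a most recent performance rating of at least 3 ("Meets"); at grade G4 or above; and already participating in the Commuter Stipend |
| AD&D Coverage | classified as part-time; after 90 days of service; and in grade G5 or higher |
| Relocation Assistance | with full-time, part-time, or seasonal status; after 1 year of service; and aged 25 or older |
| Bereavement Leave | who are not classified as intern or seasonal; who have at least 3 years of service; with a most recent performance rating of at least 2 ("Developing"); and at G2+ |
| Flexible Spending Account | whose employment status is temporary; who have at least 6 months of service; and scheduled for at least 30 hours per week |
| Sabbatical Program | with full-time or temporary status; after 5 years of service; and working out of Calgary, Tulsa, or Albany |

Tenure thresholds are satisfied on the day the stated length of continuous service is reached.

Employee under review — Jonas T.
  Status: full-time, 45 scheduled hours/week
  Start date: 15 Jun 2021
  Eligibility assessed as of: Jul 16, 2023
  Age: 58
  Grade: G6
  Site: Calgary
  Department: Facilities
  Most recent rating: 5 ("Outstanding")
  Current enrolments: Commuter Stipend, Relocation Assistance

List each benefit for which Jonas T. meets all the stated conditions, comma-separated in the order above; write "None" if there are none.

Service from 15 Jun 2021 to Jul 16, 2023: 761 days.
Commuter Stipend — status full-time ✓ (not excluded); service 761 days ≥ 12 months (≈360 days) ✓; age 58 ≥ 18 ✓; 45 hrs/wk ≥ 32 ✓ → eligible.
Employer Retirement Match — service 761 days ≥ 120 days ✓; age 58 ≥ 18 ✓; 45 hrs/wk ≥ 15 ✓; rating 5 ≥ 4 ✓; eligible for Commuter Stipend ✓ → eligible.
Spot Bonus Program — status full-time ✓; dept Facilities ✗ → not eligible.
AD&D Coverage — status full-time ✗ (requires part-time) → not eligible.
Relocation Assistance — status full-time ✓; service 761 days ≥ 1 year (≈365 days) ✓; age 58 ≥ 25 ✓ → eligible.
Bereavement Leave — status full-time ✓ (not excluded); service 761 days < 3 years (≈1095 days) ✗ → not eligible.
Flexible Spending Account — status full-time ✗ (requires temporary) → not eligible.
Sabbatical Program — status full-time ✓; service 761 days < 5 years (≈1825 days) ✗ → not eligible.

Commuter Stipend, Employer Retirement Match, Relocation Assistance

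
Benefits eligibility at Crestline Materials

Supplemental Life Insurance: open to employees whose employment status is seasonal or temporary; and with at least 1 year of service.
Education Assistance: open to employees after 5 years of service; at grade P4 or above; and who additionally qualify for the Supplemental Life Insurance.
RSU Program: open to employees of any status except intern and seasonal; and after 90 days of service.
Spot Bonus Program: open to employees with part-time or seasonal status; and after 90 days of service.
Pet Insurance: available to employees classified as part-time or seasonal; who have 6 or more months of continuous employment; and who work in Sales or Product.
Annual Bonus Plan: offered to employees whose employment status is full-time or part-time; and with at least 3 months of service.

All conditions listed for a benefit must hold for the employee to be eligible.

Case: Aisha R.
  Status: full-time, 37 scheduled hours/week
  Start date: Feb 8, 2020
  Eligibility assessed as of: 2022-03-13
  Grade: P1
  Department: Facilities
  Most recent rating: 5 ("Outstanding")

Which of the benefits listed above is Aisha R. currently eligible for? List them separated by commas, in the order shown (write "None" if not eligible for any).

RSU Program, Annual Bonus Plan

Service from Feb 8, 2020 to 2022-03-13: 764 days.
Supplemental Life Insurance — status full-time ✗ (requires seasonal or temporary) → not eligible.
Education Assistance — service 764 days < 5 years (≈1825 days) ✗ → not eligible.
RSU Program — status full-time ✓ (not excluded); service 764 days ≥ 90 days ✓ → eligible.
Spot Bonus Program — status full-time ✗ (requires part-time or seasonal) → not eligible.
Pet Insurance — status full-time ✗ (requires part-time or seasonal) → not eligible.
Annual Bonus Plan — status full-time ✓; service 764 days ≥ 3 months (≈90 days) ✓ → eligible.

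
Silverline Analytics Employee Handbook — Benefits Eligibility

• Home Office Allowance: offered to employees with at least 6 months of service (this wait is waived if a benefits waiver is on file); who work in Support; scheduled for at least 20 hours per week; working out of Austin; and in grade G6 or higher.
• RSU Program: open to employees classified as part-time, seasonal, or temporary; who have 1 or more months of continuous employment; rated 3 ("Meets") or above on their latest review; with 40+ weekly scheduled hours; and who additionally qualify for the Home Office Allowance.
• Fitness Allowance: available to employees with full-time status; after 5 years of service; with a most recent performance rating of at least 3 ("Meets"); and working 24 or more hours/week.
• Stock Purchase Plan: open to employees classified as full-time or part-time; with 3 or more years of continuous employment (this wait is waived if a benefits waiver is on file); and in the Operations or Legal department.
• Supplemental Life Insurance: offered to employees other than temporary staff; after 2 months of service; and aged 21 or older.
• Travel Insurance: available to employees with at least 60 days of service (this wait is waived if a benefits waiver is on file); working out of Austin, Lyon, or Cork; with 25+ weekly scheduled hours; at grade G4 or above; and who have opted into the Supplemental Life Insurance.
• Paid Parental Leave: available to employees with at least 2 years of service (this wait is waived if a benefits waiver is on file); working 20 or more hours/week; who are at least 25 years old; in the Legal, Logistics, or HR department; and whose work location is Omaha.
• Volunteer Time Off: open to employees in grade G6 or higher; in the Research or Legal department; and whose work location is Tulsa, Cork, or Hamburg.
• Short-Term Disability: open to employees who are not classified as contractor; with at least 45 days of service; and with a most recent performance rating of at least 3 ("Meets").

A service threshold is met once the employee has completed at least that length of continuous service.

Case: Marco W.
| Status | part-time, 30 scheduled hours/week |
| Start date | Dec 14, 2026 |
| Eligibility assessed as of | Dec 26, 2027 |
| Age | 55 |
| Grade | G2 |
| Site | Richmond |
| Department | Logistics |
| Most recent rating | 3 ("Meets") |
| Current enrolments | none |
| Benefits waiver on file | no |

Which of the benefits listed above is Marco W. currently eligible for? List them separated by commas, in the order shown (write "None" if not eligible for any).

Service from Dec 14, 2026 to Dec 26, 2027: 377 days.
Home Office Allowance — no waiver, service 377 days ≥ 6 months (≈180 days) ✓; dept Logistics ✗ → not eligible.
RSU Program — status part-time ✓; service 377 days ≥ 1 month (≈30 days) ✓; rating 3 ≥ 3 ✓; 30 hrs/wk < 40 ✗ → not eligible.
Fitness Allowance — status part-time ✗ (requires full-time) → not eligible.
Stock Purchase Plan — status part-time ✓; no waiver, service 377 days < 3 years (≈1095 days) ✗ → not eligible.
Supplemental Life Insurance — status part-time ✓ (not excluded); service 377 days ≥ 2 months (≈60 days) ✓; age 55 ≥ 21 ✓ → eligible.
Travel Insurance — no waiver, service 377 days ≥ 60 days ✓; site Richmond ✗ (not Austin, Lyon, or Cork) → not eligible.
Paid Parental Leave — no waiver, service 377 days < 2 years (≈730 days) ✗ → not eligible.
Volunteer Time Off — grade G2 < G6 ✗ → not eligible.
Short-Term Disability — status part-time ✓ (not excluded); service 377 days ≥ 45 days ✓; rating 3 ≥ 3 ✓ → eligible.

Supplemental Life Insurance, Short-Term Disability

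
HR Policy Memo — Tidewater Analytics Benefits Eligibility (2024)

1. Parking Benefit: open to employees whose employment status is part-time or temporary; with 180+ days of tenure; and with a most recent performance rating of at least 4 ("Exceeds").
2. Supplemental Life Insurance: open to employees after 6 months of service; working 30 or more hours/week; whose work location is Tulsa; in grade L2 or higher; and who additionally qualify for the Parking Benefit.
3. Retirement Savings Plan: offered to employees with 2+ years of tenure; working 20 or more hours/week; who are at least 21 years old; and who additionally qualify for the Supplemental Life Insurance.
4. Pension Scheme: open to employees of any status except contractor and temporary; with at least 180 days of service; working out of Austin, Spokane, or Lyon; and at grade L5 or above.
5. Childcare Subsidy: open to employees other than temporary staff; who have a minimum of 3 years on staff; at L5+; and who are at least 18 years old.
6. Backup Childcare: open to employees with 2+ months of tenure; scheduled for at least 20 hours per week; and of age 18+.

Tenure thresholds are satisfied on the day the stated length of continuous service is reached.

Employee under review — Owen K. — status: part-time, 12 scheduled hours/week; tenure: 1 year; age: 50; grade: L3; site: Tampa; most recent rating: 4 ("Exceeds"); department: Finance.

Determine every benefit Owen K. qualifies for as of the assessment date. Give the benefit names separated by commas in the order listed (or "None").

Parking Benefit — status part-time ✓; service 1 year ≥ 180 days ✓; rating 4 ≥ 4 ✓ → eligible.
Supplemental Life Insurance — service 1 year ≥ 6 months (≈180 days) ✓; 12 hrs/wk < 30 ✗ → not eligible.
Retirement Savings Plan — service 1 year < 2 years ✗ → not eligible.
Pension Scheme — status part-time ✓ (not excluded); service 1 year ≥ 180 days ✓; site Tampa ✗ (not Austin, Spokane, or Lyon) → not eligible.
Childcare Subsidy — status part-time ✓ (not excluded); service 1 year < 3 years ✗ → not eligible.
Backup Childcare — service 1 year ≥ 2 months (≈60 days) ✓; 12 hrs/wk < 20 ✗ → not eligible.

Parking Benefit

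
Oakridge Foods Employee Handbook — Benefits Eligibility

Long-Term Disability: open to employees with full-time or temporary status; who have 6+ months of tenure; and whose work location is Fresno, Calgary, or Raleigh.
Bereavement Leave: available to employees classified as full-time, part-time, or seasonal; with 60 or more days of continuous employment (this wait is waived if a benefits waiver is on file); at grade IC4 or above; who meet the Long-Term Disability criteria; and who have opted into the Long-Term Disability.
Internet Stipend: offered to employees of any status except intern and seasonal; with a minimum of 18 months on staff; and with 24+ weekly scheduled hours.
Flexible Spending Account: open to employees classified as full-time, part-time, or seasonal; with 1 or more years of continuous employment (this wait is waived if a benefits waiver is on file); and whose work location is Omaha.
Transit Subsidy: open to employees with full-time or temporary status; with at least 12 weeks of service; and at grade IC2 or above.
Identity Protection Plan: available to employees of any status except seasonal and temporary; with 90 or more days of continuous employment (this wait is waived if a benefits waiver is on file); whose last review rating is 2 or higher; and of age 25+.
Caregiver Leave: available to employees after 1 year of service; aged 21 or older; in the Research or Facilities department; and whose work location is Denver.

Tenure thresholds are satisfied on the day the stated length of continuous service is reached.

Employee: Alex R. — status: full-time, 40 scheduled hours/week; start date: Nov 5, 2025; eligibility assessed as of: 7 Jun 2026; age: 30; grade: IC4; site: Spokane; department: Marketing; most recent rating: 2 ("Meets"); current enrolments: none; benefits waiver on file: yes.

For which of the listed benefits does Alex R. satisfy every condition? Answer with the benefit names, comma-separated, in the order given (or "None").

Service from Nov 5, 2025 to 7 Jun 2026: 214 days.
Long-Term Disability — status full-time ✓; service 214 days ≥ 6 months (≈180 days) ✓; site Spokane ✗ (not Fresno, Calgary, or Raleigh) → not eligible.
Bereavement Leave — status full-time ✓; benefits waiver on file ✓; grade IC4 ≥ IC4 ✓; not eligible for Long-Term Disability ✗ → not eligible.
Internet Stipend — status full-time ✓ (not excluded); service 214 days < 18 months (≈540 days) ✗ → not eligible.
Flexible Spending Account — status full-time ✓; benefits waiver on file ✓; site Spokane ✗ (not Omaha) → not eligible.
Transit Subsidy — status full-time ✓; service 214 days ≥ 12 weeks (≈84 days) ✓; grade IC4 ≥ IC2 ✓ → eligible.
Identity Protection Plan — status full-time ✓ (not excluded); benefits waiver on file ✓; rating 2 ≥ 2 ✓; age 30 ≥ 25 ✓ → eligible.
Caregiver Leave — service 214 days < 1 year (≈365 days) ✗ → not eligible.

Transit Subsidy, Identity Protection Plan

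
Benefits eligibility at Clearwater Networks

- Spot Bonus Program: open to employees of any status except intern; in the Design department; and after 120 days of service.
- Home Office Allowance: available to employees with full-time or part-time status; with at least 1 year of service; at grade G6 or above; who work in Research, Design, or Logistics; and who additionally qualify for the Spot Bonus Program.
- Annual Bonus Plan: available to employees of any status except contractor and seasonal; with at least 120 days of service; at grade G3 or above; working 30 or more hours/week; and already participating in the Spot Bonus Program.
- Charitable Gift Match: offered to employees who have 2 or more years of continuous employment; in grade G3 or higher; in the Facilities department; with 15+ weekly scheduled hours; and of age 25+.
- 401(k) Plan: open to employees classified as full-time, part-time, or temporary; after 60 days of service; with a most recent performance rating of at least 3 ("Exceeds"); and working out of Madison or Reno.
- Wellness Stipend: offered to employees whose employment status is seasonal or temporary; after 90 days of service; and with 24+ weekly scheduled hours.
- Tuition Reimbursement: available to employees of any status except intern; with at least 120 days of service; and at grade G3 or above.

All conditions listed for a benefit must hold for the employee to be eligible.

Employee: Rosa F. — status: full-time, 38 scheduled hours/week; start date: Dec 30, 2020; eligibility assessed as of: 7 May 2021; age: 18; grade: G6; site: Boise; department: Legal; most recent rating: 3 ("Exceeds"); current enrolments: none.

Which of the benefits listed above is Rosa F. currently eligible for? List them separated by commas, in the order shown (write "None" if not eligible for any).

Tuition Reimbursement

Service from Dec 30, 2020 to 7 May 2021: 128 days.
Spot Bonus Program — status full-time ✓ (not excluded); dept Legal ✗ → not eligible.
Home Office Allowance — status full-time ✓; service 128 days < 1 year (≈365 days) ✗ → not eligible.
Annual Bonus Plan — status full-time ✓ (not excluded); service 128 days ≥ 120 days ✓; grade G6 ≥ G3 ✓; 38 hrs/wk ≥ 30 ✓; not enrolled in Spot Bonus Program ✗ → not eligible.
Charitable Gift Match — service 128 days < 2 years (≈730 days) ✗ → not eligible.
401(k) Plan — status full-time ✓; service 128 days ≥ 60 days ✓; rating 3 ≥ 3 ✓; site Boise ✗ (not Madison or Reno) → not eligible.
Wellness Stipend — status full-time ✗ (requires seasonal or temporary) → not eligible.
Tuition Reimbursement — status full-time ✓ (not excluded); service 128 days ≥ 120 days ✓; grade G6 ≥ G3 ✓ → eligible.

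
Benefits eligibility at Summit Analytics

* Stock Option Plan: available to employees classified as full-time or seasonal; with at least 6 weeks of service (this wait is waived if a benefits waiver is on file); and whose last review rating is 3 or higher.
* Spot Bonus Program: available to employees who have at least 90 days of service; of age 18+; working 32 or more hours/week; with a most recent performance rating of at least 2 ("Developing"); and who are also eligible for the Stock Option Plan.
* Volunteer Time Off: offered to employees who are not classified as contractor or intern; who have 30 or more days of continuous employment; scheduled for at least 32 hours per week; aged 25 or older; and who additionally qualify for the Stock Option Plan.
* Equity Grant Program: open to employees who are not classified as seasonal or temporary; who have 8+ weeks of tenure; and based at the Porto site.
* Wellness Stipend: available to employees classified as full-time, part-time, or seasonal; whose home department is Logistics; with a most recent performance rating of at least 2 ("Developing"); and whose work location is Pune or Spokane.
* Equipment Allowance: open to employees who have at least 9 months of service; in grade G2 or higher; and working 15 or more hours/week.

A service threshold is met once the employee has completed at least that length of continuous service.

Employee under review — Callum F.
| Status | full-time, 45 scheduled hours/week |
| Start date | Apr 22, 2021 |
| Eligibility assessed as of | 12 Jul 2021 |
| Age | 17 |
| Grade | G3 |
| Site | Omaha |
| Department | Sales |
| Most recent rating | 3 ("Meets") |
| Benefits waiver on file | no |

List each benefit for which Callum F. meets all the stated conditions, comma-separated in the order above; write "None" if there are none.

Service from Apr 22, 2021 to 12 Jul 2021: 81 days.
Stock Option Plan — status full-time ✓; no waiver, service 81 days ≥ 6 weeks (≈42 days) ✓; rating 3 ≥ 3 ✓ → eligible.
Spot Bonus Program — service 81 days < 90 days ✗ → not eligible.
Volunteer Time Off — status full-time ✓ (not excluded); service 81 days ≥ 30 days ✓; 45 hrs/wk ≥ 32 ✓; age 17 < 25 ✗ → not eligible.
Equity Grant Program — status full-time ✓ (not excluded); service 81 days ≥ 8 weeks (≈56 days) ✓; site Omaha ✗ (not Porto) → not eligible.
Wellness Stipend — status full-time ✓; dept Sales ✗ → not eligible.
Equipment Allowance — service 81 days < 9 months (≈270 days) ✗ → not eligible.

Stock Option Plan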